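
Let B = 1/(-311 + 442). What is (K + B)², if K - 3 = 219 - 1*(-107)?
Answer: 1857610000/17161 ≈ 1.0825e+5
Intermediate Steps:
K = 329 (K = 3 + (219 - 1*(-107)) = 3 + (219 + 107) = 3 + 326 = 329)
B = 1/131 ≈ 0.0076336
(K + B)² = (329 + 1/131)² = (43100/131)² = 1857610000/17161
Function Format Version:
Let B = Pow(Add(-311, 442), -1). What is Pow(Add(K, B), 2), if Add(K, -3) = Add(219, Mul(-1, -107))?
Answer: Rational(1857610000, 17161) ≈ 1.0825e+5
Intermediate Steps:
K = 329 (K = Add(3, Add(219, Mul(-1, -107))) = Add(3, Add(219, 107)) = Add(3, 326) = 329)
B = Rational(1, 131) (B = Pow(131, -1) = Rational(1, 131) ≈ 0.0076336)
Pow(Add(K, B), 2) = Pow(Add(329, Rational(1, 131)), 2) = Pow(Rational(43100, 131), 2) = Rational(1857610000, 17161)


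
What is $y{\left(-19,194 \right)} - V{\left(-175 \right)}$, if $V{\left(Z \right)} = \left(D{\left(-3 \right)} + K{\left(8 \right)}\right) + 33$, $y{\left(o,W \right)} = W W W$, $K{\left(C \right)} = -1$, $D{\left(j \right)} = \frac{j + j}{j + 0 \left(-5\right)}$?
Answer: $7301350$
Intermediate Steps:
$D{\left(j \right)} = 2$ ($D{\left(j \right)} = \frac{2 j}{j + 0} = \frac{2 j}{j} = 2$)
$y{\left(o,W \right)} = W^{3}$ ($y{\left(o,W \right)} = W^{2} W = W^{3}$)
$V{\left(Z \right)} = 34$ ($V{\left(Z \right)} = \left(2 - 1\right) + 33 = 1 + 33 = 34$)
$y{\left(-19,194 \right)} - V{\left(-175 \right)} = 194^{3} - 34 = 7301384 - 34 = 7301350$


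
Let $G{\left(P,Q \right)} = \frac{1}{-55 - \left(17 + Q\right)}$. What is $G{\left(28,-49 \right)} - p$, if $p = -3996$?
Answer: $\frac{91907}{23} \approx 3996.0$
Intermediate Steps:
$G{\left(P,Q \right)} = \frac{1}{-72 - Q}$
$G{\left(28,-49 \right)} - p = - \frac{1}{72 - 49} - -3996 = - \frac{1}{23} + 3996 = \frac{91907}{23}$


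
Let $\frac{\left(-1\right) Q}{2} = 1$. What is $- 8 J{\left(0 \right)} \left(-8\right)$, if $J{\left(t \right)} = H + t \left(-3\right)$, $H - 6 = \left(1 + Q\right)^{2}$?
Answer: $448$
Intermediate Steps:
$Q = -2$ ($Q = \left(-2\right) 1 = -2$)
$H = 7$ ($H = 6 + \left(1 - 2\right)^{2} = 6 + \left(-1\right)^{2} = 6 + 1 = 7$)
$J{\left(t \right)} = 7 - 3 t$ ($J{\left(t \right)} = 7 + t \left(-3\right) = 7 - 3 t$)
$- 8 J{\left(0 \right)} \left(-8\right) = - 8 \left(7 - 0\right) \left(-8\right) = - 8 \left(7 + 0\right) \left(-8\right) = \left(-8\right) 7 \left(-8\right) = \left(-56\right) \left(-8\right) = 448$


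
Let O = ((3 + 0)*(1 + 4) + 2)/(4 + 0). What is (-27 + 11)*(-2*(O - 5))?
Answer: -24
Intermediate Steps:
O = 17/4 (O = (3*5 + 2)/4 = (15 + 2)*(¼) = 17*(¼) = 17/4 ≈ 4.2500)
(-27 + 11)*(-2*(O - 5)) = (-27 + 11)*(-2*(17/4 - 5)) = -(-32)*(-3)/4 = -16*3/2 = -24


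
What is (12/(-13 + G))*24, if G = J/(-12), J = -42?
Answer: -576/19 ≈ -30.316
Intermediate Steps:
G = 7/2 (G = -42/(-12) = -42*(-1/12) = 7/2 ≈ 3.5000)
(12/(-13 + G))*24 = (12/(-13 + 7/2))*24 = (12/(-19/2))*24 = -2/19*12*24 = -24/19*24 = -576/19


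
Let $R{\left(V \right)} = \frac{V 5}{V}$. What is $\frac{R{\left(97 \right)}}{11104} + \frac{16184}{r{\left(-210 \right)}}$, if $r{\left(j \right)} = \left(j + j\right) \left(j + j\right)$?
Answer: $\frac{1612403}{17488800} \approx 0.092196$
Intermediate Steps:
$R{\left(V \right)} = 5$ ($R{\left(V \right)} = \frac{5 V}{V} = 5$)
$r{\left(j \right)} = 4 j^{2}$ ($r{\left(j \right)} = 2 j 2 j = 4 j^{2}$)
$\frac{R{\left(97 \right)}}{11104} + \frac{16184}{r{\left(-210 \right)}} = \frac{5}{11104} + \frac{16184}{4 \left(-210\right)^{2}} = 5 \cdot \frac{1}{11104} + \frac{16184}{4 \cdot 44100} = \frac{5}{11104} + \frac{16184}{176400} = \frac{5}{11104} + 16184 \cdot \frac{1}{176400} = \frac{5}{11104} + \frac{289}{3150} = \frac{1612403}{17488800}$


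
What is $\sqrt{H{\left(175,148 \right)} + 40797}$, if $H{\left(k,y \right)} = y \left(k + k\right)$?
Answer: $\sqrt{92597} \approx 304.3$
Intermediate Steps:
$H{\left(k,y \right)} = 2 k y$ ($H{\left(k,y \right)} = y 2 k = 2 k y$)
$\sqrt{H{\left(175,148 \right)} + 40797} = \sqrt{2 \cdot 175 \cdot 148 + 40797} = \sqrt{51800 + 40797} = \sqrt{92597}$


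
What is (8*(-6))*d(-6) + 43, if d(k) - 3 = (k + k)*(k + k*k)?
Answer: 17179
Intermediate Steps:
d(k) = 3 + 2*k*(k + k²) (d(k) = 3 + (k + k)*(k + k*k) = 3 + (2*k)*(k + k²) = 3 + 2*k*(k + k²))
(8*(-6))*d(-6) + 43 = (8*(-6))*(3 + 2*(-6)² + 2*(-6)³) + 43 = -48*(3 + 2*36 + 2*(-216)) + 43 = -48*(3 + 72 - 432) + 43 = -48*(-357) + 43 = 17136 + 43 = 17179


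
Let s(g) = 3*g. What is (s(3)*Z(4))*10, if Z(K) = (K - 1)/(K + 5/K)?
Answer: 360/7 ≈ 51.429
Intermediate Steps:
Z(K) = (-1 + K)/(K + 5/K)
(s(3)*Z(4))*10 = ((3*3)*(4*(-1 + 4)/(5 + 4²)))*10 = (9*(4*3/(5 + 16)))*10 = (9*(4*3/21))*10 = (9*(4*(1/21)*3))*10 = (9*(4/7))*10 = (36/7)*10 = 360/7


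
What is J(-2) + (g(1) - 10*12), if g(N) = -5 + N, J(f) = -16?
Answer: -140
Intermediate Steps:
J(-2) + (g(1) - 10*12) = -16 + ((-5 + 1) - 10*12) = -16 + (-4 - 120) = -16 - 124 = -140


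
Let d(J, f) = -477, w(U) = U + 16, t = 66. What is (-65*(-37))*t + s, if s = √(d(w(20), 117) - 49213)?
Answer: 158730 + I*√49690 ≈ 1.5873e+5 + 222.91*I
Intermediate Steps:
w(U) = 16 + U
s = I*√49690 (s = √(-477 - 49213) = √(-49690) = I*√49690 ≈ 222.91*I)
(-65*(-37))*t + s = -65*(-37)*66 + I*√49690 = 2405*66 + I*√49690 = 158730 + I*√49690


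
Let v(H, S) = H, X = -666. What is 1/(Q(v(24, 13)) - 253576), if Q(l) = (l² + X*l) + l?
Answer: -1/268960 ≈ -3.7180e-6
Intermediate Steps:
Q(l) = l² - 665*l (Q(l) = (l² - 666*l) + l = l² - 665*l)
1/(Q(v(24, 13)) - 253576) = 1/(24*(-665 + 24) - 253576) = 1/(24*(-641) - 253576) = 1/(-15384 - 253576) = 1/(-268960) = -1/268960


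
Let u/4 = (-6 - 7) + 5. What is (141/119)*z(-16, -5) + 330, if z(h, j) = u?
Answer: 34758/119 ≈ 292.08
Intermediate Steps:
u = -32 (u = 4*((-6 - 7) + 5) = 4*(-13 + 5) = 4*(-8) = -32)
z(h, j) = -32
(141/119)*z(-16, -5) + 330 = (141/119)*(-32) + 330 = -4512/119 + 330 = 34758/119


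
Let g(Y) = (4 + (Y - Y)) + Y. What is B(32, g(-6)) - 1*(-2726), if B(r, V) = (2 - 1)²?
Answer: 2727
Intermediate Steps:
g(Y) = 4 + Y (g(Y) = (4 + 0) + Y = 4 + Y)
B(r, V) = 1 (B(r, V) = 1² = 1)
B(32, g(-6)) - 1*(-2726) = 1 - 1*(-2726) = 1 + 2726 = 2727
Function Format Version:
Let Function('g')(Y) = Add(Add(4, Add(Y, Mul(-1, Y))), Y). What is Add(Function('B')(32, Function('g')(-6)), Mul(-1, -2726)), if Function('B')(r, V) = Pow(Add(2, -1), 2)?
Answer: 2727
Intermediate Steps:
Function('g')(Y) = Add(4, Y) (Function('g')(Y) = Add(Add(4, 0), Y) = Add(4, Y))
Function('B')(r, V) = 1 (Function('B')(r, V) = Pow(1, 2) = 1)
Add(Function('B')(32, Function('g')(-6)), Mul(-1, -2726)) = Add(1, Mul(-1, -2726)) = Add(1, 2726) = 2727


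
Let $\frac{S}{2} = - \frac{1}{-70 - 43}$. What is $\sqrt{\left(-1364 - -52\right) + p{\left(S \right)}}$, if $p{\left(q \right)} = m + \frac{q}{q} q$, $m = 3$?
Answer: $\frac{3 i \sqrt{1857155}}{113} \approx 36.18 i$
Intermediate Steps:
$S = \frac{2}{113}$ ($S = 2 \left(- \frac{1}{-70 - 43}\right) = 2 \left(- \frac{1}{-113}\right) = 2 \left(\left(-1\right) \left(- \frac{1}{113}\right)\right) = 2 \cdot \frac{1}{113} = \frac{2}{113} \approx 0.017699$)
$p{\left(q \right)} = 3 + q$ ($p{\left(q \right)} = 3 + \frac{q}{q} q = 3 + 1 q = 3 + q$)
$\sqrt{\left(-1364 - -52\right) + p{\left(S \right)}} = \sqrt{\left(-1364 - -52\right) + \left(3 + \frac{2}{113}\right)} = \sqrt{\left(-1364 + 52\right) + \frac{341}{113}} = \sqrt{-1312 + \frac{341}{113}} = \sqrt{- \frac{147915}{113}} = \frac{3 i \sqrt{1857155}}{113}$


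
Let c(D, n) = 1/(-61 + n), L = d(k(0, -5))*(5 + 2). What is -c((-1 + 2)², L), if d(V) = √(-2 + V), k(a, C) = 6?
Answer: 1/47 ≈ 0.021277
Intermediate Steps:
L = 14 (L = √(-2 + 6)*(5 + 2) = √4*7 = 2*7 = 14)
-c((-1 + 2)², L) = -1/(-61 + 14) = -1/(-47) = -1*(-1/47) = 1/47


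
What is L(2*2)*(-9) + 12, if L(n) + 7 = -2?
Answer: 93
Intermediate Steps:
L(n) = -9 (L(n) = -7 - 2 = -9)
L(2*2)*(-9) + 12 = -9*(-9) + 12 = 81 + 12 = 93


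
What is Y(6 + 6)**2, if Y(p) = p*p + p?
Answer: 24336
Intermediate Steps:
Y(p) = p + p**2 (Y(p) = p**2 + p = p + p**2)
Y(6 + 6)**2 = ((6 + 6)*(1 + (6 + 6)))**2 = (12*(1 + 12))**2 = (12*13)**2 = 156**2 = 24336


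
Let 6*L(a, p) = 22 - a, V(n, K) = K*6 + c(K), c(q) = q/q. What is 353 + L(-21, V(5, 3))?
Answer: 2161/6 ≈ 360.17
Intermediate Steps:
c(q) = 1
V(n, K) = 1 + 6*K (V(n, K) = K*6 + 1 = 6*K + 1 = 1 + 6*K)
L(a, p) = 11/3 - a/6 (L(a, p) = (22 - a)/6 = 11/3 - a/6)
353 + L(-21, V(5, 3)) = 353 + (11/3 - 1/6*(-21)) = 353 + (11/3 + 7/2) = 353 + 43/6 = 2161/6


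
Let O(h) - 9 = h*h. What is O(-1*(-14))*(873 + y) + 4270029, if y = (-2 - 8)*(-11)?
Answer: 4471544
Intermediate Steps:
y = 110 (y = -10*(-11) = 110)
O(h) = 9 + h² (O(h) = 9 + h*h = 9 + h²)
O(-1*(-14))*(873 + y) + 4270029 = (9 + (-1*(-14))²)*(873 + 110) + 4270029 = (9 + 14²)*983 + 4270029 = (9 + 196)*983 + 4270029 = 205*983 + 4270029 = 201515 + 4270029 = 4471544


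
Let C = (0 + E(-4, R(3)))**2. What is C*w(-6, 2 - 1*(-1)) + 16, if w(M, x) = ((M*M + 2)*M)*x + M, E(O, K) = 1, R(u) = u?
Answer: -674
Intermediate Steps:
C = 1 (C = (0 + 1)**2 = 1**2 = 1)
w(M, x) = M + M*x*(2 + M**2) (w(M, x) = ((M**2 + 2)*M)*x + M = ((2 + M**2)*M)*x + M = (M*(2 + M**2))*x + M = M*x*(2 + M**2) + M = M + M*x*(2 + M**2))
C*w(-6, 2 - 1*(-1)) + 16 = 1*(-6*(1 + 2*(2 - 1*(-1)) + (2 - 1*(-1))*(-6)**2)) + 16 = 1*(-6*(1 + 2*(2 + 1) + (2 + 1)*36)) + 16 = 1*(-6*(1 + 2*3 + 3*36)) + 16 = 1*(-6*(1 + 6 + 108)) + 16 = 1*(-6*115) + 16 = 1*(-690) + 16 = -690 + 16 = -674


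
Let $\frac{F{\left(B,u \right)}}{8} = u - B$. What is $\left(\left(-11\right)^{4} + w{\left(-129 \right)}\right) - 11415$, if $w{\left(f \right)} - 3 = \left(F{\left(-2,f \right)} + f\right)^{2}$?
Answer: $1314254$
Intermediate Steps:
$F{\left(B,u \right)} = - 8 B + 8 u$ ($F{\left(B,u \right)} = 8 \left(u - B\right) = - 8 B + 8 u$)
$w{\left(f \right)} = 3 + \left(16 + 9 f\right)^{2}$ ($w{\left(f \right)} = 3 + \left(\left(\left(-8\right) \left(-2\right) + 8 f\right) + f\right)^{2} = 3 + \left(\left(16 + 8 f\right) + f\right)^{2} = 3 + \left(16 + 9 f\right)^{2}$)
$\left(\left(-11\right)^{4} + w{\left(-129 \right)}\right) - 11415 = \left(\left(-11\right)^{4} + \left(3 + \left(16 + 9 \left(-129\right)\right)^{2}\right)\right) - 11415 = \left(14641 + \left(3 + \left(16 - 1161\right)^{2}\right)\right) - 11415 = \left(14641 + \left(3 + \left(-1145\right)^{2}\right)\right) - 11415 = \left(14641 + \left(3 + 1311025\right)\right) - 11415 = \left(14641 + 1311028\right) - 11415 = 1325669 - 11415 = 1314254$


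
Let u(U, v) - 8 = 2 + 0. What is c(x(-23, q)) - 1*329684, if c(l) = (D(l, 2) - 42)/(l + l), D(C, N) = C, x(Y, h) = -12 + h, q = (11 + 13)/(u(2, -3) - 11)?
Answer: -3956195/12 ≈ -3.2968e+5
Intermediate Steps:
u(U, v) = 10 (u(U, v) = 8 + (2 + 0) = 8 + 2 = 10)
q = -24 (q = (11 + 13)/(10 - 11) = 24/(-1) = 24*(-1) = -24)
c(l) = (-42 + l)/(2*l) (c(l) = (l - 42)/(l + l) = (-42 + l)/((2*l)) = (-42 + l)*(1/(2*l)) = (-42 + l)/(2*l))
c(x(-23, q)) - 1*329684 = (-42 + (-12 - 24))/(2*(-12 - 24)) - 1*329684 = (1/2)*(-42 - 36)/(-36) - 329684 = (1/2)*(-1/36)*(-78) - 329684 = 13/12 - 329684 = -3956195/12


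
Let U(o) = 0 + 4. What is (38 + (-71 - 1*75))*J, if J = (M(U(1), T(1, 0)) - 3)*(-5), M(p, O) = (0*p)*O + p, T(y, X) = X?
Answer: 540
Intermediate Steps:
U(o) = 4
M(p, O) = p (M(p, O) = 0*O + p = 0 + p = p)
J = -5 (J = (4 - 3)*(-5) = 1*(-5) = -5)
(38 + (-71 - 1*75))*J = (38 + (-71 - 1*75))*(-5) = (38 + (-71 - 75))*(-5) = (38 - 146)*(-5) = -108*(-5) = 540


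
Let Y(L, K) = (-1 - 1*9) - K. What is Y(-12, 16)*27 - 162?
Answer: -864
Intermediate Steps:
Y(L, K) = -10 - K (Y(L, K) = (-1 - 9) - K = -10 - K)
Y(-12, 16)*27 - 162 = (-10 - 1*16)*27 - 162 = (-10 - 16)*27 - 162 = -26*27 - 162 = -702 - 162 = -864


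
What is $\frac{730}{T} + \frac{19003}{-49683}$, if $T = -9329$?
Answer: $- \frac{213547577}{463492707} \approx -0.46074$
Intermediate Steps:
$\frac{730}{T} + \frac{19003}{-49683} = \frac{730}{-9329} + \frac{19003}{-49683} = 730 \left(- \frac{1}{9329}\right) + 19003 \left(- \frac{1}{49683}\right) = - \frac{730}{9329} - \frac{19003}{49683} = - \frac{213547577}{463492707}$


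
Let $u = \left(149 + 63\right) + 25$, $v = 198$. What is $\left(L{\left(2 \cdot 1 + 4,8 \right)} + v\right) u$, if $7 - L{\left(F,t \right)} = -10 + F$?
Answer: $49533$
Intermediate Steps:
$u = 237$ ($u = 212 + 25 = 237$)
$L{\left(F,t \right)} = 17 - F$ ($L{\left(F,t \right)} = 7 - \left(-10 + F\right) = 17 - F$)
$\left(L{\left(2 \cdot 1 + 4,8 \right)} + v\right) u = \left(\left(17 - \left(2 \cdot 1 + 4\right)\right) + 198\right) 237 = \left(\left(17 - \left(2 + 4\right)\right) + 198\right) 237 = \left(\left(17 - 6\right) + 198\right) 237 = \left(11 + 198\right) 237 = 209 \cdot 237 = 49533$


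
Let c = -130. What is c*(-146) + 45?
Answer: 19025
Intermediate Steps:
c*(-146) + 45 = -130*(-146) + 45 = 18980 + 45 = 19025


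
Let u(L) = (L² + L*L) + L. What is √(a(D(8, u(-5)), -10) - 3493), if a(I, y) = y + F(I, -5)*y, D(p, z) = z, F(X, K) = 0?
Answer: I*√3503 ≈ 59.186*I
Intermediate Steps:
u(L) = L + 2*L² (u(L) = (L² + L²) + L = 2*L² + L = L + 2*L²)
a(I, y) = y (a(I, y) = y + 0*y = y + 0 = y)
√(a(D(8, u(-5)), -10) - 3493) = √(-10 - 3493) = √(-3503) = I*√3503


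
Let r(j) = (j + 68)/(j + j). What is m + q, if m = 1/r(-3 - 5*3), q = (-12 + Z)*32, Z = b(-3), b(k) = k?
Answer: -12018/25 ≈ -480.72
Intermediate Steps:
Z = -3
r(j) = (68 + j)/(2*j) (r(j) = (68 + j)/((2*j)) = (68 + j)*(1/(2*j)) = (68 + j)/(2*j))
q = -480 (q = (-12 - 3)*32 = -15*32 = -480)
m = -18/25 (m = 1/((68 + (-3 - 5*3))/(2*(-3 - 5*3))) = 1/((68 + (-3 - 15))/(2*(-3 - 15))) = 1/((½)*(68 - 18)/(-18)) = 1/((½)*(-1/18)*50) = 1/(-25/18) = -18/25 ≈ -0.72000)
m + q = -18/25 - 480 = -12018/25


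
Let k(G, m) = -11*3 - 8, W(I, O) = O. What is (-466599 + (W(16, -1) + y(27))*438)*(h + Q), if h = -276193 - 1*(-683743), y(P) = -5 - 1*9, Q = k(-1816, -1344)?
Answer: -192820626021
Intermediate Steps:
k(G, m) = -41 (k(G, m) = -33 - 8 = -41)
Q = -41
y(P) = -14 (y(P) = -5 - 9 = -14)
h = 407550 (h = -276193 + 683743 = 407550)
(-466599 + (W(16, -1) + y(27))*438)*(h + Q) = (-466599 + (-1 - 14)*438)*(407550 - 41) = (-466599 - 15*438)*407509 = (-466599 - 6570)*407509 = -473169*407509 = -192820626021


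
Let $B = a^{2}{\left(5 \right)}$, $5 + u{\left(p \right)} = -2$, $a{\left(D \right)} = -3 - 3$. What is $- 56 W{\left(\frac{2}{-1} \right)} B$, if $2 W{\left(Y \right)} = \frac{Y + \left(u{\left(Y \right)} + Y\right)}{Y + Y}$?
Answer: $-2772$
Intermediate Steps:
$a{\left(D \right)} = -6$ ($a{\left(D \right)} = -3 - 3 = -6$)
$u{\left(p \right)} = -7$ ($u{\left(p \right)} = -5 - 2 = -7$)
$W{\left(Y \right)} = \frac{-7 + 2 Y}{4 Y}$ ($W{\left(Y \right)} = \frac{\left(Y + \left(-7 + Y\right)\right) \frac{1}{Y + Y}}{2} = \frac{\left(-7 + 2 Y\right) \frac{1}{2 Y}}{2} = \frac{\frac{1}{2} \frac{1}{Y} \left(-7 + 2 Y\right)}{2} = \frac{-7 + 2 Y}{4 Y}$)
$B = 36$ ($B = \left(-6\right)^{2} = 36$)
$- 56 W{\left(\frac{2}{-1} \right)} B = - 56 \frac{-7 + 2 \frac{2}{-1}}{4 \frac{2}{-1}} \cdot 36 = - 56 \frac{-7 + 2 \cdot 2 \left(-1\right)}{4 \cdot 2 \left(-1\right)} 36 = - 56 \frac{-7 + 2 \left(-2\right)}{4 \left(-2\right)} 36 = - 56 \cdot \frac{1}{4} \left(- \frac{1}{2}\right) \left(-7 - 4\right) 36 = - 56 \cdot \frac{1}{4} \left(- \frac{1}{2}\right) \left(-11\right) 36 = \left(-56\right) \frac{11}{8} \cdot 36 = \left(-77\right) 36 = -2772$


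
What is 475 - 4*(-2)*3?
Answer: 499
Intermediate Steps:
475 - 4*(-2)*3 = 475 + 8*3 = 475 + 24 = 499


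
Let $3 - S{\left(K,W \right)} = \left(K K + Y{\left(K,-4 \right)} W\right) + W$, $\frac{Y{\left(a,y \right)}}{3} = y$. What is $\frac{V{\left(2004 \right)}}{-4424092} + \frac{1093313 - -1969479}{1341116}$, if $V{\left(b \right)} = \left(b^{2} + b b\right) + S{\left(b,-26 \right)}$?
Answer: $\frac{2041127451709}{1483305141668} \approx 1.3761$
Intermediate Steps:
$Y{\left(a,y \right)} = 3 y$
$S{\left(K,W \right)} = 3 - K^{2} + 11 W$ ($S{\left(K,W \right)} = 3 - \left(\left(K K + 3 \left(-4\right) W\right) + W\right) = 3 - \left(\left(K^{2} - 12 W\right) + W\right) = 3 - \left(K^{2} - 11 W\right) = 3 - K^{2} + 11 W$)
$V{\left(b \right)} = -283 + b^{2}$ ($V{\left(b \right)} = \left(b^{2} + b b\right) + \left(3 - b^{2} + 11 \left(-26\right)\right) = \left(b^{2} + b^{2}\right) - \left(283 + b^{2}\right) = 2 b^{2} - \left(283 + b^{2}\right) = -283 + b^{2}$)
$\frac{V{\left(2004 \right)}}{-4424092} + \frac{1093313 - -1969479}{1341116} = \frac{-283 + 2004^{2}}{-4424092} + \frac{1093313 - -1969479}{1341116} = \left(-283 + 4016016\right) \left(- \frac{1}{4424092}\right) + \left(1093313 + 1969479\right) \frac{1}{1341116} = 4015733 \left(- \frac{1}{4424092}\right) + 3062792 \cdot \frac{1}{1341116} = - \frac{4015733}{4424092} + \frac{765698}{335279} = \frac{2041127451709}{1483305141668}$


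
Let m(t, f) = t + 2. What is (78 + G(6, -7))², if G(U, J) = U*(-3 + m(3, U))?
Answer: 8100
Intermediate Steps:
m(t, f) = 2 + t
G(U, J) = 2*U (G(U, J) = U*(-3 + (2 + 3)) = U*(-3 + 5) = U*2 = 2*U)
(78 + G(6, -7))² = (78 + 2*6)² = (78 + 12)² = 90² = 8100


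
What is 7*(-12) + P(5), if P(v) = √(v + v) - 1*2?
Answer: -86 + √10 ≈ -82.838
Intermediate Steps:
P(v) = -2 + √2*√v (P(v) = √(2*v) - 2 = √2*√v - 2 = -2 + √2*√v)
7*(-12) + P(5) = 7*(-12) + (-2 + √2*√5) = -84 + (-2 + √10) = -86 + √10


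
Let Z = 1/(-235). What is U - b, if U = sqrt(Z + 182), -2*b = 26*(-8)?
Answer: -104 + sqrt(10050715)/235 ≈ -90.509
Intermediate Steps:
Z = -1/235 ≈ -0.0042553
b = 104 (b = -13*(-8) = -1/2*(-208) = 104)
U = sqrt(10050715)/235 (U = sqrt(-1/235 + 182) = sqrt(42769/235) = sqrt(10050715)/235 ≈ 13.491)
U - b = sqrt(10050715)/235 - 1*104 = sqrt(10050715)/235 - 104 = -104 + sqrt(10050715)/235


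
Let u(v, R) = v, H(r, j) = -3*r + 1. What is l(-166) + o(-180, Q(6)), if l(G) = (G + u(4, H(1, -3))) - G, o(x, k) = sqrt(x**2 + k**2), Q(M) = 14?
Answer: 4 + 2*sqrt(8149) ≈ 184.54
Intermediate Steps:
H(r, j) = 1 - 3*r
o(x, k) = sqrt(k**2 + x**2)
l(G) = 4 (l(G) = (G + 4) - G = (4 + G) - G = 4)
l(-166) + o(-180, Q(6)) = 4 + sqrt(14**2 + (-180)**2) = 4 + sqrt(196 + 32400) = 4 + sqrt(32596) = 4 + 2*sqrt(8149)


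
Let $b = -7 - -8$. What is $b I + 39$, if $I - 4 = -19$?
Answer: $24$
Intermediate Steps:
$b = 1$ ($b = -7 + 8 = 1$)
$I = -15$ ($I = 4 - 19 = -15$)
$b I + 39 = 1 \left(-15\right) + 39 = -15 + 39 = 24$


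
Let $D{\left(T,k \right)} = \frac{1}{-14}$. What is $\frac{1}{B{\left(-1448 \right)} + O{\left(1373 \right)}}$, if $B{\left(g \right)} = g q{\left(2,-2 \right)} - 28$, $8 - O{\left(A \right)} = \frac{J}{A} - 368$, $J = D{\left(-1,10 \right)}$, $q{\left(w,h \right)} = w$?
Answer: $- \frac{19222}{48977655} \approx -0.00039246$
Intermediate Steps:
$D{\left(T,k \right)} = - \frac{1}{14}$
$J = - \frac{1}{14} \approx -0.071429$
$O{\left(A \right)} = 376 + \frac{1}{14 A}$ ($O{\left(A \right)} = 8 - \left(- \frac{1}{14 A} - 368\right) = 8 - \left(-368 - \frac{1}{14 A}\right) = 8 + \left(368 + \frac{1}{14 A}\right) = 376 + \frac{1}{14 A}$)
$B{\left(g \right)} = -28 + 2 g$ ($B{\left(g \right)} = g 2 - 28 = 2 g - 28 = -28 + 2 g$)
$\frac{1}{B{\left(-1448 \right)} + O{\left(1373 \right)}} = \frac{1}{\left(-28 + 2 \left(-1448\right)\right) + \left(376 + \frac{1}{14 \cdot 1373}\right)} = \frac{1}{\left(-28 - 2896\right) + \left(376 + \frac{1}{14} \cdot \frac{1}{1373}\right)} = \frac{1}{-2924 + \left(376 + \frac{1}{19222}\right)} = \frac{1}{-2924 + \frac{7227473}{19222}} = \frac{1}{- \frac{48977655}{19222}} = - \frac{19222}{48977655}$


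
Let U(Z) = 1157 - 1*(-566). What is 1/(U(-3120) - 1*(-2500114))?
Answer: 1/2501837 ≈ 3.9971e-7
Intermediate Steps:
U(Z) = 1723 (U(Z) = 1157 + 566 = 1723)
1/(U(-3120) - 1*(-2500114)) = 1/(1723 - 1*(-2500114)) = 1/(1723 + 2500114) = 1/2501837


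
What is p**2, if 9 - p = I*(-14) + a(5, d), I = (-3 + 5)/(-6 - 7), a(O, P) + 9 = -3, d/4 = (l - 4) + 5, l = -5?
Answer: 60025/169 ≈ 355.18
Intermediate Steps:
d = -16 (d = 4*((-5 - 4) + 5) = 4*(-9 + 5) = 4*(-4) = -16)
a(O, P) = -12 (a(O, P) = -9 - 3 = -12)
I = -2/13 (I = 2/(-13) = 2*(-1/13) = -2/13 ≈ -0.15385)
p = 245/13 (p = 9 - (-2/13*(-14) - 12) = 9 - (28/13 - 12) = 9 - 1*(-128/13) = 9 + 128/13 = 245/13 ≈ 18.846)
p**2 = (245/13)**2 = 60025/169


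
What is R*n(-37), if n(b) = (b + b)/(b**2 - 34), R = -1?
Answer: 74/1335 ≈ 0.055431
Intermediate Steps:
n(b) = 2*b/(-34 + b**2) (n(b) = (2*b)/(-34 + b**2) = 2*b/(-34 + b**2))
R*n(-37) = -2*(-37)/(-34 + (-37)**2) = -2*(-37)/(-34 + 1369) = -2*(-37)/1335 = -1*(-74/1335) = 74/1335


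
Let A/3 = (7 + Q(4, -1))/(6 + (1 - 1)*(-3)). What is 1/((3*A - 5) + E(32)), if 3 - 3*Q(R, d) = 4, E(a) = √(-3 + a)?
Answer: -5/4 + √29/4 ≈ 0.096291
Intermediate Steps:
Q(R, d) = -⅓ (Q(R, d) = 1 - ⅓*4 = 1 - 4/3 = -⅓)
A = 10/3 (A = 3*((7 - ⅓)/(6 + (1 - 1)*(-3))) = 3*(20/(3*(6 + 0*(-3)))) = 3*(20/(3*(6 + 0))) = 3*((20/3)/6) = 3*((20/3)*(⅙)) = 3*(10/9) = 10/3 ≈ 3.3333)
1/((3*A - 5) + E(32)) = 1/((3*(10/3) - 5) + √(-3 + 32)) = 1/((10 - 5) + √29) = 1/(5 + √29)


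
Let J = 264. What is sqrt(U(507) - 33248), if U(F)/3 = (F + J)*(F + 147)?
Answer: sqrt(1479454) ≈ 1216.3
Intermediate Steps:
U(F) = 3*(147 + F)*(264 + F) (U(F) = 3*((F + 264)*(F + 147)) = 3*((264 + F)*(147 + F)) = 3*((147 + F)*(264 + F)) = 3*(147 + F)*(264 + F))
sqrt(U(507) - 33248) = sqrt((116424 + 3*507**2 + 1233*507) - 33248) = sqrt((116424 + 3*257049 + 625131) - 33248) = sqrt((116424 + 771147 + 625131) - 33248) = sqrt(1512702 - 33248) = sqrt(1479454)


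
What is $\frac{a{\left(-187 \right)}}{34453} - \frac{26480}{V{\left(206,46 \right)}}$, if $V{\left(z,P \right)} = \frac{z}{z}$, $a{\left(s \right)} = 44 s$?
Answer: $- \frac{912323668}{34453} \approx -26480.0$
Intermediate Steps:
$V{\left(z,P \right)} = 1$
$\frac{a{\left(-187 \right)}}{34453} - \frac{26480}{V{\left(206,46 \right)}} = \frac{44 \left(-187\right)}{34453} - \frac{26480}{1} = \left(-8228\right) \frac{1}{34453} - 26480 = - \frac{8228}{34453} - 26480 = - \frac{912323668}{34453}$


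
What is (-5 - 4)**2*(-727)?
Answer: -58887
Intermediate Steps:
(-5 - 4)**2*(-727) = (-9)**2*(-727) = 81*(-727) = -58887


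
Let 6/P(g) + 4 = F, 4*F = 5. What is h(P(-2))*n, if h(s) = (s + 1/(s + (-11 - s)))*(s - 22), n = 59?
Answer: 392350/121 ≈ 3242.6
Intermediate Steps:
F = 5/4 (F = (¼)*5 = 5/4 ≈ 1.2500)
P(g) = -24/11 (P(g) = 6/(-4 + 5/4) = 6/(-11/4) = 6*(-4/11) = -24/11)
h(s) = (-22 + s)*(-1/11 + s) (h(s) = (s + 1/(-11))*(-22 + s) = (s - 1/11)*(-22 + s) = (-1/11 + s)*(-22 + s) = (-22 + s)*(-1/11 + s))
h(P(-2))*n = (2 + (-24/11)² - 243/11*(-24/11))*59 = (2 + 576/121 + 5832/121)*59 = (6650/121)*59 = 392350/121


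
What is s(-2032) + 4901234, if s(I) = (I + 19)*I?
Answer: 8991650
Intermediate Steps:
s(I) = I*(19 + I) (s(I) = (19 + I)*I = I*(19 + I))
s(-2032) + 4901234 = -2032*(19 - 2032) + 4901234 = -2032*(-2013) + 4901234 = 4090416 + 4901234 = 8991650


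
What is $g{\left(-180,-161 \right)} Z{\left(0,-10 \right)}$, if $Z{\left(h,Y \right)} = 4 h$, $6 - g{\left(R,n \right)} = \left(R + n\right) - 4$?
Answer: $0$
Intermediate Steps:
$g{\left(R,n \right)} = 10 - R - n$ ($g{\left(R,n \right)} = 6 - \left(\left(R + n\right) - 4\right) = 6 - \left(-4 + R + n\right) = 10 - R - n$)
$g{\left(-180,-161 \right)} Z{\left(0,-10 \right)} = \left(10 - -180 - -161\right) 4 \cdot 0 = \left(10 + 180 + 161\right) 0 = 351 \cdot 0 = 0$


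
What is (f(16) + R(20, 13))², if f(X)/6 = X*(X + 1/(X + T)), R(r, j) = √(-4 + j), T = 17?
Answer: 287675521/121 ≈ 2.3775e+6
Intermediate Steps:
f(X) = 6*X*(X + 1/(17 + X)) (f(X) = 6*(X*(X + 1/(X + 17))) = 6*(X*(X + 1/(17 + X))) = 6*X*(X + 1/(17 + X)))
(f(16) + R(20, 13))² = (6*16*(1 + 16² + 17*16)/(17 + 16) + √(-4 + 13))² = (6*16*(1 + 256 + 272)/33 + √9)² = (6*16*(1/33)*529 + 3)² = (16928/11 + 3)² = (16961/11)² = 287675521/121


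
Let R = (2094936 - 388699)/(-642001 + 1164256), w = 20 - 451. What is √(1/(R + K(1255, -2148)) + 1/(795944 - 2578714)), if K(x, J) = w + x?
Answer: √716803312729917193994477770/770235718328890 ≈ 0.034760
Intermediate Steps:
w = -431
K(x, J) = -431 + x
R = 1706237/522255 ≈ 3.2671
√(1/(R + K(1255, -2148)) + 1/(795944 - 2578714)) = √(1/(1706237/522255 + (-431 + 1255)) + 1/(795944 - 2578714)) = √(1/(1706237/522255 + 824) + 1/(-1782770)) = √(1/(432044357/522255) - 1/1782770) = √(522255/432044357 - 1/1782770) = √(930628501993/770235718328890) = √716803312729917193994477770/770235718328890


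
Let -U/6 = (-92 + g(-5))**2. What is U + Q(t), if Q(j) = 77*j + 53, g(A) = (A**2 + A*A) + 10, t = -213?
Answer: -22492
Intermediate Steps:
g(A) = 10 + 2*A**2 (g(A) = (A**2 + A**2) + 10 = 2*A**2 + 10 = 10 + 2*A**2)
Q(j) = 53 + 77*j
U = -6144 (U = -6*(-92 + (10 + 2*(-5)**2))**2 = -6*(-92 + (10 + 2*25))**2 = -6*(-92 + (10 + 50))**2 = -6*(-92 + 60)**2 = -6*(-32)**2 = -6*1024 = -6144)
U + Q(t) = -6144 + (53 + 77*(-213)) = -6144 + (53 - 16401) = -6144 - 16348 = -22492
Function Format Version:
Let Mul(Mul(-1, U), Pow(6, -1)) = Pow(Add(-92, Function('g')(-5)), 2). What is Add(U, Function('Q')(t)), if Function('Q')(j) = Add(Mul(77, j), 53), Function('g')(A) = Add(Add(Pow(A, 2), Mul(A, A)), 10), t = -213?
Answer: -22492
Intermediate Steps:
Function('g')(A) = Add(10, Mul(2, Pow(A, 2))) (Function('g')(A) = Add(Add(Pow(A, 2), Pow(A, 2)), 10) = Add(Mul(2, Pow(A, 2)), 10) = Add(10, Mul(2, Pow(A, 2))))
Function('Q')(j) = Add(53, Mul(77, j))
U = -6144 (U = Mul(-6, Pow(Add(-92, Add(10, Mul(2, Pow(-5, 2)))), 2)) = Mul(-6, Pow(Add(-92, Add(10, Mul(2, 25))), 2)) = Mul(-6, Pow(Add(-92, Add(10, 50)), 2)) = Mul(-6, Pow(Add(-92, 60), 2)) = Mul(-6, Pow(-32, 2)) = Mul(-6, 1024) = -6144)
Add(U, Function('Q')(t)) = Add(-6144, Add(53, Mul(77, -213))) = Add(-6144, Add(53, -16401)) = Add(-6144, -16348) = -22492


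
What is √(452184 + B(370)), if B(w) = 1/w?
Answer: √61903989970/370 ≈ 672.45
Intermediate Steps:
√(452184 + B(370)) = √(452184 + 1/370) = √(167308081/370) = √61903989970/370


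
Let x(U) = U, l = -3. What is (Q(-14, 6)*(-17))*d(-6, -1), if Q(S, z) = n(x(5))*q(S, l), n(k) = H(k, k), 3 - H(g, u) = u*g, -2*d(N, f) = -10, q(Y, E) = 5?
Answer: 9350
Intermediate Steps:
d(N, f) = 5 (d(N, f) = -½*(-10) = 5)
H(g, u) = 3 - g*u (H(g, u) = 3 - u*g = 3 - g*u)
n(k) = 3 - k² (n(k) = 3 - k*k = 3 - k²)
Q(S, z) = -110 (Q(S, z) = (3 - 1*5²)*5 = (3 - 1*25)*5 = (3 - 25)*5 = -22*5 = -110)
(Q(-14, 6)*(-17))*d(-6, -1) = -110*(-17)*5 = 1870*5 = 9350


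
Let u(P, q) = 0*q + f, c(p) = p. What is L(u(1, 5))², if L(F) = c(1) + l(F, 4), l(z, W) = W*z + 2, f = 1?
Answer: 49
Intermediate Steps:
l(z, W) = 2 + W*z
u(P, q) = 1 (u(P, q) = 0*q + 1 = 0 + 1 = 1)
L(F) = 3 + 4*F (L(F) = 1 + (2 + 4*F) = 3 + 4*F)
L(u(1, 5))² = (3 + 4*1)² = (3 + 4)² = 7² = 49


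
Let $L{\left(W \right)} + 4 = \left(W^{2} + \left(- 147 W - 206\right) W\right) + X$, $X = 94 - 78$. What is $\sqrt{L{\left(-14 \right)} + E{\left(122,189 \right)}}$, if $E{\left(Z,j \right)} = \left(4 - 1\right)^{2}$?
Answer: $i \sqrt{25711} \approx 160.35 i$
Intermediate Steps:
$E{\left(Z,j \right)} = 9$ ($E{\left(Z,j \right)} = 3^{2} = 9$)
$X = 16$
$L{\left(W \right)} = 12 + W^{2} + W \left(-206 - 147 W\right)$ ($L{\left(W \right)} = -4 + \left(\left(W^{2} + \left(- 147 W - 206\right) W\right) + 16\right) = -4 + \left(\left(W^{2} + \left(-206 - 147 W\right) W\right) + 16\right) = -4 + \left(\left(W^{2} + W \left(-206 - 147 W\right)\right) + 16\right) = -4 + \left(16 + W^{2} + W \left(-206 - 147 W\right)\right) = 12 + W^{2} + W \left(-206 - 147 W\right)$)
$\sqrt{L{\left(-14 \right)} + E{\left(122,189 \right)}} = \sqrt{\left(12 - -2884 - 146 \left(-14\right)^{2}\right) + 9} = \sqrt{\left(12 + 2884 - 28616\right) + 9} = \sqrt{-25720 + 9} = \sqrt{-25711} = i \sqrt{25711}$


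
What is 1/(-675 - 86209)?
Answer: -1/86884 ≈ -1.1510e-5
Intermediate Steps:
1/(-675 - 86209) = 1/(-86884) = -1/86884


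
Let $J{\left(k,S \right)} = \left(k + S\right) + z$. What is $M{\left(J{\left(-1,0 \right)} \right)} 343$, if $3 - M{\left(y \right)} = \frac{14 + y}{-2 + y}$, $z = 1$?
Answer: $3430$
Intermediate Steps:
$J{\left(k,S \right)} = 1 + S + k$ ($J{\left(k,S \right)} = \left(k + S\right) + 1 = \left(S + k\right) + 1 = 1 + S + k$)
$M{\left(y \right)} = 3 - \frac{14 + y}{-2 + y}$
$M{\left(J{\left(-1,0 \right)} \right)} 343 = \frac{2 \left(-10 + \left(1 + 0 - 1\right)\right)}{-2 + \left(1 + 0 - 1\right)} 343 = \frac{2 \left(-10 + 0\right)}{-2 + 0} \cdot 343 = 2 \frac{1}{-2} \left(-10\right) 343 = 2 \left(- \frac{1}{2}\right) \left(-10\right) 343 = 10 \cdot 343 = 3430$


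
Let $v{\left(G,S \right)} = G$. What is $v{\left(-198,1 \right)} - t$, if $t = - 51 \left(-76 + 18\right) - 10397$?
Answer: $7241$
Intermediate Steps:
$t = -7439$ ($t = \left(-51\right) \left(-58\right) - 10397 = 2958 - 10397 = -7439$)
$v{\left(-198,1 \right)} - t = -198 - -7439 = -198 + 7439 = 7241$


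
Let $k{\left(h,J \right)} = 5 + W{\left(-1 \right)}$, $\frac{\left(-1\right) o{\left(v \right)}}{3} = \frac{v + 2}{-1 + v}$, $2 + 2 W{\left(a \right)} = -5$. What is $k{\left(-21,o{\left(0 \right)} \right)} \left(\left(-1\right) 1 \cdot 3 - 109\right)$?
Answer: $-168$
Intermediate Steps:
$W{\left(a \right)} = - \frac{7}{2}$ ($W{\left(a \right)} = -1 + \frac{1}{2} \left(-5\right) = -1 - \frac{5}{2} = - \frac{7}{2}$)
$o{\left(v \right)} = - \frac{3 \left(2 + v\right)}{-1 + v}$ ($o{\left(v \right)} = - 3 \frac{v + 2}{-1 + v} = - 3 \frac{2 + v}{-1 + v} = - \frac{3 \left(2 + v\right)}{-1 + v}$)
$k{\left(h,J \right)} = \frac{3}{2}$ ($k{\left(h,J \right)} = 5 - \frac{7}{2} = \frac{3}{2}$)
$k{\left(-21,o{\left(0 \right)} \right)} \left(\left(-1\right) 1 \cdot 3 - 109\right) = \frac{3 \left(\left(-1\right) 1 \cdot 3 - 109\right)}{2} = \frac{3 \left(\left(-1\right) 3 - 109\right)}{2} = \frac{3 \left(-3 - 109\right)}{2} = \frac{3}{2} \left(-112\right) = -168$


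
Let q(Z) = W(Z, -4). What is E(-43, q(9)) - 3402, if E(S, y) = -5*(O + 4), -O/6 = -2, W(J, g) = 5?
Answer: -3482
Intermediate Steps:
q(Z) = 5
O = 12 (O = -6*(-2) = 12)
E(S, y) = -80 (E(S, y) = -5*(12 + 4) = -5*16 = -80)
E(-43, q(9)) - 3402 = -80 - 3402 = -3482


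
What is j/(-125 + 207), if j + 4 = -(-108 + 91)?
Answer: 13/82 ≈ 0.15854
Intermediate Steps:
j = 13 (j = -4 - (-108 + 91) = -4 - 1*(-17) = -4 + 17 = 13)
j/(-125 + 207) = 13/(-125 + 207) = 13/82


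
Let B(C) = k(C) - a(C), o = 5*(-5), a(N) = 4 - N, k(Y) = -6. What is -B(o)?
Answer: 35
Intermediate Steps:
o = -25
B(C) = -10 + C (B(C) = -6 - (4 - C) = -6 + (-4 + C) = -10 + C)
-B(o) = -(-10 - 25) = -1*(-35) = 35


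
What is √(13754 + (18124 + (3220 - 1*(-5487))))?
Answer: √40585 ≈ 201.46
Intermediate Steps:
√(13754 + (18124 + (3220 - 1*(-5487)))) = √(13754 + (18124 + (3220 + 5487))) = √(13754 + (18124 + 8707)) = √(13754 + 26831) = √40585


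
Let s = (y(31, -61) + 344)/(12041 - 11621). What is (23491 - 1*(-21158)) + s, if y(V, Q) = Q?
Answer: 18752863/420 ≈ 44650.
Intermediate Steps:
s = 283/420 (s = (-61 + 344)/(12041 - 11621) = 283/420 ≈ 0.67381)
(23491 - 1*(-21158)) + s = (23491 - 1*(-21158)) + 283/420 = (23491 + 21158) + 283/420 = 44649 + 283/420 = 18752863/420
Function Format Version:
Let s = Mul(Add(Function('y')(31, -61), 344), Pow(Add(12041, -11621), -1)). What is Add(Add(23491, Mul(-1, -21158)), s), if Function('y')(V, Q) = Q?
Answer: Rational(18752863, 420) ≈ 44650.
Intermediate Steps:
s = Rational(283, 420) (s = Mul(Add(-61, 344), Pow(Add(12041, -11621), -1)) = Mul(283, Pow(420, -1)) = Mul(283, Rational(1, 420)) = Rational(283, 420) ≈ 0.67381)
Add(Add(23491, Mul(-1, -21158)), s) = Add(Add(23491, Mul(-1, -21158)), Rational(283, 420)) = Add(Add(23491, 21158), Rational(283, 420)) = Add(44649, Rational(283, 420)) = Rational(18752863, 420)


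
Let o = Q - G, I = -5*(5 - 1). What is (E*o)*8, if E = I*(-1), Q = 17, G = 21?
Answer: -640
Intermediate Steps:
I = -20 (I = -5*4 = -20)
o = -4 (o = 17 - 1*21 = 17 - 21 = -4)
E = 20 (E = -20*(-1) = 20)
(E*o)*8 = (20*(-4))*8 = -80*8 = -640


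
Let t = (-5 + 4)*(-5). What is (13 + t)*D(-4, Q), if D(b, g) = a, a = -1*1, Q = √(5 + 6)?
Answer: -18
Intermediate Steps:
t = 5 (t = -1*(-5) = 5)
Q = √11 ≈ 3.3166
a = -1
D(b, g) = -1
(13 + t)*D(-4, Q) = (13 + 5)*(-1) = 18*(-1) = -18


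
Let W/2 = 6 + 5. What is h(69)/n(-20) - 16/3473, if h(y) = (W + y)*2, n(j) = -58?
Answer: -316507/100717 ≈ -3.1425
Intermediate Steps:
W = 22 (W = 2*(6 + 5) = 2*11 = 22)
h(y) = 44 + 2*y (h(y) = (22 + y)*2 = 44 + 2*y)
h(69)/n(-20) - 16/3473 = (44 + 2*69)/(-58) - 16/3473 = (44 + 138)*(-1/58) - 16*1/3473 = 182*(-1/58) - 16/3473 = -91/29 - 16/3473 = -316507/100717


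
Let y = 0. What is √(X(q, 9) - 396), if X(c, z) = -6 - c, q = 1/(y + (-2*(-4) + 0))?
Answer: I*√6434/4 ≈ 20.053*I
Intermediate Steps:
q = ⅛ (q = 1/(0 + (-2*(-4) + 0)) = 1/(0 + (8 + 0)) = 1/(0 + 8) = 1/8 = ⅛ ≈ 0.12500)
√(X(q, 9) - 396) = √((-6 - 1*⅛) - 396) = √((-6 - ⅛) - 396) = √(-49/8 - 396) = √(-3217/8) = I*√6434/4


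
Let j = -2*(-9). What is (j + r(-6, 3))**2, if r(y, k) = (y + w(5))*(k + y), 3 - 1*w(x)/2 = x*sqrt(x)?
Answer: 4824 + 1080*sqrt(5) ≈ 7239.0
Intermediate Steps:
w(x) = 6 - 2*x**(3/2) (w(x) = 6 - 2*x*sqrt(x) = 6 - 2*x**(3/2))
r(y, k) = (k + y)*(6 + y - 10*sqrt(5)) (r(y, k) = (y + (6 - 10*sqrt(5)))*(k + y) = (6 + y - 10*sqrt(5))*(k + y) = (k + y)*(6 + y - 10*sqrt(5)))
j = 18
(j + r(-6, 3))**2 = (18 + ((-6)**2 + 3*(-6) + 2*3*(3 - 5*sqrt(5)) + 2*(-6)*(3 - 5*sqrt(5))))**2 = (18 + (36 - 18 + (18 - 30*sqrt(5)) + (-36 + 60*sqrt(5))))**2 = (18 + 30*sqrt(5))**2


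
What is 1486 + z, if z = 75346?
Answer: 76832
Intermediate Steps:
1486 + z = 1486 + 75346 = 76832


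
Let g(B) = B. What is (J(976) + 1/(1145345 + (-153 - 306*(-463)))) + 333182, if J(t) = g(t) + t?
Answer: 431273890581/1286870 ≈ 3.3513e+5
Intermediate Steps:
J(t) = 2*t (J(t) = t + t = 2*t)
(J(976) + 1/(1145345 + (-153 - 306*(-463)))) + 333182 = (2*976 + 1/(1145345 + (-153 - 306*(-463)))) + 333182 = (1952 + 1/(1145345 + (-153 + 141678))) + 333182 = (1952 + 1/(1145345 + 141525)) + 333182 = (1952 + 1/1286870) + 333182 = 2511970241/1286870 + 333182 = 431273890581/1286870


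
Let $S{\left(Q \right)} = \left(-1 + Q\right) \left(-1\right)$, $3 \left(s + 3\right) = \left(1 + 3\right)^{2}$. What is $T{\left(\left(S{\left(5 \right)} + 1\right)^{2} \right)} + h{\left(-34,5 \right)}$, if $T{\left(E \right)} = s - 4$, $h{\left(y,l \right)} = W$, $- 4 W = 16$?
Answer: $- \frac{17}{3} \approx -5.6667$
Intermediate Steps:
$s = \frac{7}{3}$ ($s = -3 + \frac{\left(1 + 3\right)^{2}}{3} = -3 + \frac{4^{2}}{3} = -3 + \frac{1}{3} \cdot 16 = -3 + \frac{16}{3} = \frac{7}{3} \approx 2.3333$)
$W = -4$ ($W = \left(- \frac{1}{4}\right) 16 = -4$)
$S{\left(Q \right)} = 1 - Q$
$h{\left(y,l \right)} = -4$
$T{\left(E \right)} = - \frac{5}{3}$ ($T{\left(E \right)} = \frac{7}{3} - 4 = - \frac{5}{3}$)
$T{\left(\left(S{\left(5 \right)} + 1\right)^{2} \right)} + h{\left(-34,5 \right)} = - \frac{5}{3} - 4 = - \frac{17}{3}$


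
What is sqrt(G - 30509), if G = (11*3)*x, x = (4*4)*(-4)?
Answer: I*sqrt(32621) ≈ 180.61*I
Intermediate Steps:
x = -64 (x = 16*(-4) = -64)
G = -2112 (G = (11*3)*(-64) = 33*(-64) = -2112)
sqrt(G - 30509) = sqrt(-2112 - 30509) = sqrt(-32621) = I*sqrt(32621)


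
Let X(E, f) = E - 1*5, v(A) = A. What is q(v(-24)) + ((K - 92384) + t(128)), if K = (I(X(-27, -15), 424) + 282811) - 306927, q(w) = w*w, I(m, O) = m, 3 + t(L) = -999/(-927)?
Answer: -11943666/103 ≈ -1.1596e+5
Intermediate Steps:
t(L) = -198/103 (t(L) = -3 - 999/(-927) = -3 - 999*(-1/927) = -3 + 111/103 = -198/103)
X(E, f) = -5 + E (X(E, f) = E - 5 = -5 + E)
q(w) = w²
K = -24148 (K = ((-5 - 27) + 282811) - 306927 = (-32 + 282811) - 306927 = 282779 - 306927 = -24148)
q(v(-24)) + ((K - 92384) + t(128)) = (-24)² + ((-24148 - 92384) - 198/103) = 576 + (-116532 - 198/103) = 576 - 12002994/103 = -11943666/103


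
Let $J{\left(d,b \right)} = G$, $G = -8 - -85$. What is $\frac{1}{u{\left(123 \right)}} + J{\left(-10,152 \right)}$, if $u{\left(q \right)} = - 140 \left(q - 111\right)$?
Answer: $\frac{129359}{1680} \approx 76.999$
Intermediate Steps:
$G = 77$ ($G = -8 + 85 = 77$)
$u{\left(q \right)} = 15540 - 140 q$ ($u{\left(q \right)} = - 140 \left(-111 + q\right) = 15540 - 140 q$)
$J{\left(d,b \right)} = 77$
$\frac{1}{u{\left(123 \right)}} + J{\left(-10,152 \right)} = \frac{1}{15540 - 17220} + 77 = \frac{1}{-1680} + 77 = - \frac{1}{1680} + 77 = \frac{129359}{1680}$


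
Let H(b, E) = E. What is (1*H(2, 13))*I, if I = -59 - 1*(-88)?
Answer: 377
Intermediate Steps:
I = 29 (I = -59 + 88 = 29)
(1*H(2, 13))*I = (1*13)*29 = 13*29 = 377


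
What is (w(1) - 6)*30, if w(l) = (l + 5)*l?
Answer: 0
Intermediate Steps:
w(l) = l*(5 + l) (w(l) = (5 + l)*l = l*(5 + l))
(w(1) - 6)*30 = (1*(5 + 1) - 6)*30 = (1*6 - 6)*30 = (6 - 6)*30 = 0*30 = 0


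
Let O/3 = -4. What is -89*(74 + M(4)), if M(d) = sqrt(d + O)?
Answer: -6586 - 178*I*sqrt(2) ≈ -6586.0 - 251.73*I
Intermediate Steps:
O = -12 (O = 3*(-4) = -12)
M(d) = sqrt(-12 + d) (M(d) = sqrt(d - 12) = sqrt(-12 + d))
-89*(74 + M(4)) = -89*(74 + sqrt(-12 + 4)) = -89*(74 + sqrt(-8)) = -89*(74 + 2*I*sqrt(2)) = -6586 - 178*I*sqrt(2)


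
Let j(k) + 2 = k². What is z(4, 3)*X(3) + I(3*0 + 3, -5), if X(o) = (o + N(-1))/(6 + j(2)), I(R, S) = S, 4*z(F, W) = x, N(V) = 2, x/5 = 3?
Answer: -85/32 ≈ -2.6563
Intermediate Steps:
x = 15 (x = 5*3 = 15)
j(k) = -2 + k²
z(F, W) = 15/4 (z(F, W) = (¼)*15 = 15/4)
X(o) = ¼ + o/8 (X(o) = (o + 2)/(6 + (-2 + 2²)) = (2 + o)/(6 + (-2 + 4)) = (2 + o)/(6 + 2) = (2 + o)/8 = (2 + o)*(⅛) = ¼ + o/8)
z(4, 3)*X(3) + I(3*0 + 3, -5) = 15*(¼ + (⅛)*3)/4 - 5 = 15*(¼ + 3/8)/4 - 5 = (15/4)*(5/8) - 5 = 75/32 - 5 = -85/32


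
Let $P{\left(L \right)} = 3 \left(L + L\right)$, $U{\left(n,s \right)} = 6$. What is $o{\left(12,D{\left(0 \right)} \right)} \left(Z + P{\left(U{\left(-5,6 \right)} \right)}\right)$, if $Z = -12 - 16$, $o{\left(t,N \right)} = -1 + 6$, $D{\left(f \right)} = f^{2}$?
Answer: $40$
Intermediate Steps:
$o{\left(t,N \right)} = 5$
$P{\left(L \right)} = 6 L$ ($P{\left(L \right)} = 3 \cdot 2 L = 6 L$)
$Z = -28$ ($Z = -12 - 16 = -28$)
$o{\left(12,D{\left(0 \right)} \right)} \left(Z + P{\left(U{\left(-5,6 \right)} \right)}\right) = 5 \left(-28 + 6 \cdot 6\right) = 5 \left(-28 + 36\right) = 5 \cdot 8 = 40$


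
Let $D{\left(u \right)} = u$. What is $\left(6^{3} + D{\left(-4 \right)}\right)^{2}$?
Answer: $44944$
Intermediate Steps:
$\left(6^{3} + D{\left(-4 \right)}\right)^{2} = \left(6^{3} - 4\right)^{2} = \left(216 - 4\right)^{2} = 212^{2} = 44944$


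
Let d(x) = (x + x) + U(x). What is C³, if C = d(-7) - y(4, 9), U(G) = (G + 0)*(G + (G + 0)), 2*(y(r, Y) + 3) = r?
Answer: 614125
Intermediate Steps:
y(r, Y) = -3 + r/2
U(G) = 2*G² (U(G) = G*(G + G) = G*(2*G) = 2*G²)
d(x) = 2*x + 2*x² (d(x) = (x + x) + 2*x² = 2*x + 2*x²)
C = 85 (C = 2*(-7)*(1 - 7) - (-3 + (½)*4) = 2*(-7)*(-6) - (-3 + 2) = 84 - 1*(-1) = 84 + 1 = 85)
C³ = 85³ = 614125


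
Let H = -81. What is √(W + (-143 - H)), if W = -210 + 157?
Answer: I*√115 ≈ 10.724*I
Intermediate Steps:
W = -53
√(W + (-143 - H)) = √(-53 + (-143 - 1*(-81))) = √(-53 + (-143 + 81)) = √(-53 - 62) = √(-115) = I*√115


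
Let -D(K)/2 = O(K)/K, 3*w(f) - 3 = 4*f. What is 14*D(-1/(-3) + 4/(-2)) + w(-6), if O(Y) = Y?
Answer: -35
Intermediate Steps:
w(f) = 1 + 4*f/3 (w(f) = 1 + (4*f)/3 = 1 + 4*f/3)
D(K) = -2 (D(K) = -2*K/K = -2*1 = -2)
14*D(-1/(-3) + 4/(-2)) + w(-6) = 14*(-2) + (1 + (4/3)*(-6)) = -28 + (1 - 8) = -28 - 7 = -35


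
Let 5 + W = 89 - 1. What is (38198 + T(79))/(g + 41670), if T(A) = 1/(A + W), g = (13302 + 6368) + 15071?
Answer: 6188077/12378582 ≈ 0.49990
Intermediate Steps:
W = 83 (W = -5 + (89 - 1) = -5 + 88 = 83)
g = 34741 (g = 19670 + 15071 = 34741)
T(A) = 1/(83 + A) (T(A) = 1/(A + 83) = 1/(83 + A))
(38198 + T(79))/(g + 41670) = (38198 + 1/(83 + 79))/(34741 + 41670) = (38198 + 1/162)/76411 = (38198 + 1/162)*(1/76411) = (6188077/162)*(1/76411) = 6188077/12378582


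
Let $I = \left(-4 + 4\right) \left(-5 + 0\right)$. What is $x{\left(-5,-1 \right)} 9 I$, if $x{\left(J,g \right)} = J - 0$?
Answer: $0$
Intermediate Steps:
$x{\left(J,g \right)} = J$ ($x{\left(J,g \right)} = J + 0 = J$)
$I = 0$ ($I = 0 \left(-5\right) = 0$)
$x{\left(-5,-1 \right)} 9 I = \left(-5\right) 9 \cdot 0 = \left(-45\right) 0 = 0$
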